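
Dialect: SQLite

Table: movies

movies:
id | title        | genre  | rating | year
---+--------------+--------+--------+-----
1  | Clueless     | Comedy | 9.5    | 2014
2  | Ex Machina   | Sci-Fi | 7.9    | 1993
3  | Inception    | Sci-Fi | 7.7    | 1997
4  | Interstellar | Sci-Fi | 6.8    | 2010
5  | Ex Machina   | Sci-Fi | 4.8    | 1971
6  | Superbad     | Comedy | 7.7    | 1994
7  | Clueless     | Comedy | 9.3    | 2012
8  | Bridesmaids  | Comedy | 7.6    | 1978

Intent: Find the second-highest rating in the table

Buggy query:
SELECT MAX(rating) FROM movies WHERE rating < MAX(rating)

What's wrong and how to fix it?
Bug: MAX(rating) on the right of the comparison is an aggregate-in-WHERE error

Fix: Compute the overall MAX in a subquery, then take MAX of rows below it

Corrected query:
SELECT MAX(rating) FROM movies WHERE rating < (SELECT MAX(rating) FROM movies)

Result:
MAX(rating)
-----------
9.3        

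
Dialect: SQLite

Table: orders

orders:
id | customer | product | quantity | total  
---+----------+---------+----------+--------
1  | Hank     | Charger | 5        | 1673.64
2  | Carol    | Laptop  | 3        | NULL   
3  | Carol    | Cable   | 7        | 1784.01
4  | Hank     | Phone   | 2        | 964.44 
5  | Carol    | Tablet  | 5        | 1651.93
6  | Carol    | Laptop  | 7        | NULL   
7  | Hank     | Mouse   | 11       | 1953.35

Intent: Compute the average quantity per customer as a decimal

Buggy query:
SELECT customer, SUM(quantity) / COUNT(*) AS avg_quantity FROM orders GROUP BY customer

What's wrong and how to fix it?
Bug: Both operands are integers, so '/' performs integer division and truncates

Fix: Cast one side to REAL so the division keeps the fractional part

Corrected query:
SELECT customer, SUM(quantity) * 1.0 / COUNT(*) AS avg_quantity FROM orders GROUP BY customer

Result:
customer | avg_quantity
---------+-------------
Carol    | 5.5         
Hank     | 6           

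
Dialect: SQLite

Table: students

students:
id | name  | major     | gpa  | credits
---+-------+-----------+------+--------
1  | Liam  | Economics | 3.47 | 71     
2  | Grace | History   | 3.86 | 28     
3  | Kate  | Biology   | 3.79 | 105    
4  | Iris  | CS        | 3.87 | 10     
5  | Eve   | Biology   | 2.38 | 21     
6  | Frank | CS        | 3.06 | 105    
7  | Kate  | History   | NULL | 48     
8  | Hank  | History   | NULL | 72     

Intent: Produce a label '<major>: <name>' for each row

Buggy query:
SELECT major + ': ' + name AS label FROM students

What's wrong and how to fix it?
Bug: '+' is numeric addition; on text columns SQLite converts them to 0 instead of concatenating

Fix: Replace + with || to concatenate text

Corrected query:
SELECT major || ': ' || name AS label FROM students

Result:
label          
---------------
Economics: Liam
History: Grace 
Biology: Kate  
CS: Iris       
Biology: Eve   
CS: Frank      
History: Kate  
History: Hank  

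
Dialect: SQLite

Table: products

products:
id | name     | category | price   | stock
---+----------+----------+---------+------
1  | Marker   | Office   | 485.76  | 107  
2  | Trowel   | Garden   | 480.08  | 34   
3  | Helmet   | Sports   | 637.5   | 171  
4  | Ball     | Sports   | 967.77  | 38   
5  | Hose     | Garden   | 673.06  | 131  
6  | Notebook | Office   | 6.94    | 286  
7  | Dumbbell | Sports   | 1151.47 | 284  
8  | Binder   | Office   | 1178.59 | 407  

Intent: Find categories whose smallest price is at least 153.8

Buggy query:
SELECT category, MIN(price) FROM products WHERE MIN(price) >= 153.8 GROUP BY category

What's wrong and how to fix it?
Bug: Aggregates like MIN are computed per group after WHERE runs

Fix: Replace WHERE with HAVING after the GROUP BY

Corrected query:
SELECT category, MIN(price) FROM products GROUP BY category HAVING MIN(price) >= 153.8

Result:
category | MIN(price)
---------+-----------
Garden   | 480.08    
Sports   | 637.5     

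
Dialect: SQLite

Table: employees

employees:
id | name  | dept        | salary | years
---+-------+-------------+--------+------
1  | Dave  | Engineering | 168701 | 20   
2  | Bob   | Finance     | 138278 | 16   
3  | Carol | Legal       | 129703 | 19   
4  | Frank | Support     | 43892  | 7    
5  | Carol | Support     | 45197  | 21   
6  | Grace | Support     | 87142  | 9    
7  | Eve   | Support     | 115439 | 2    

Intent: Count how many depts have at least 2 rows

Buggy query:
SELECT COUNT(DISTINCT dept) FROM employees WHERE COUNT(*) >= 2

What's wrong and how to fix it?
Bug: WHERE filters individual rows, not groups, so a group-level COUNT is invalid there

Fix: Group first with HAVING COUNT(*) >= 2, then COUNT the resulting groups

Corrected query:
SELECT COUNT(*) FROM (SELECT dept FROM employees GROUP BY dept HAVING COUNT(*) >= 2)

Result:
COUNT(*)
--------
1       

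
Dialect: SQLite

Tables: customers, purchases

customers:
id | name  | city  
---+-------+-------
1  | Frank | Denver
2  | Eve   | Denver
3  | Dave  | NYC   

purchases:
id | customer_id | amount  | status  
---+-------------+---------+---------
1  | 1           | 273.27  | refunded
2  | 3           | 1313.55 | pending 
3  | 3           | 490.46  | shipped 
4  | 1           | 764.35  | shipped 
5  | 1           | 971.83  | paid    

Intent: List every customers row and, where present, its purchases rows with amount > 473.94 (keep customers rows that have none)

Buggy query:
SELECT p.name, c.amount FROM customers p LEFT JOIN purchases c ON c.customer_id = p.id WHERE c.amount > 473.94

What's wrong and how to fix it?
Bug: A WHERE condition on the right-hand table after LEFT JOIN drops unmatched parents

Fix: Put 'c.amount > 473.94' in the JOIN's ON clause instead of WHERE

Corrected query:
SELECT p.name, c.amount FROM customers p LEFT JOIN purchases c ON c.customer_id = p.id AND c.amount > 473.94

Result:
name  | amount 
------+--------
Frank | 764.35 
Frank | 971.83 
Eve   | NULL   
Dave  | 490.46 
Dave  | 1313.55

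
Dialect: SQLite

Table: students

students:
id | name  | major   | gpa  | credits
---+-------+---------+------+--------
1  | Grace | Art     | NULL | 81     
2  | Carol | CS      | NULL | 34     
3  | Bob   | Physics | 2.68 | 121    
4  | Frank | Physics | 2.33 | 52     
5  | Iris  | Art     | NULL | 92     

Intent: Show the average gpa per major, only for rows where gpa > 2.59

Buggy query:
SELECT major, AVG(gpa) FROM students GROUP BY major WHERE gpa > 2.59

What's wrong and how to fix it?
Bug: Row-level WHERE must come before GROUP BY in the clause order

Fix: Place WHERE between FROM and GROUP BY

Corrected query:
SELECT major, AVG(gpa) FROM students WHERE gpa > 2.59 GROUP BY major

Result:
major   | AVG(gpa)
--------+---------
Physics | 2.68    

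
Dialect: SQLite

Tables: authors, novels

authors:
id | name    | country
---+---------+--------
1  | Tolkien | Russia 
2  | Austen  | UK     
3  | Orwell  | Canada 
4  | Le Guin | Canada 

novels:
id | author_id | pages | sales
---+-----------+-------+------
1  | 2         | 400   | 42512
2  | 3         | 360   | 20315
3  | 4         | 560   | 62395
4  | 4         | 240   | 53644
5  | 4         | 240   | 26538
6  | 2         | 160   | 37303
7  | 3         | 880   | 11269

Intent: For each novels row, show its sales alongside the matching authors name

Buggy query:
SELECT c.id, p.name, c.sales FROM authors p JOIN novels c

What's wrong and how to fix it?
Bug: Missing join condition: each novels row is matched to all authors rows instead of just its own

Fix: Add ON c.author_id = p.id to the JOIN

Corrected query:
SELECT c.id, p.name, c.sales FROM authors p JOIN novels c ON c.author_id = p.id

Result:
id | name    | sales
---+---------+------
1  | Austen  | 42512
2  | Orwell  | 20315
3  | Le Guin | 62395
4  | Le Guin | 53644
5  | Le Guin | 26538
6  | Austen  | 37303
7  | Orwell  | 11269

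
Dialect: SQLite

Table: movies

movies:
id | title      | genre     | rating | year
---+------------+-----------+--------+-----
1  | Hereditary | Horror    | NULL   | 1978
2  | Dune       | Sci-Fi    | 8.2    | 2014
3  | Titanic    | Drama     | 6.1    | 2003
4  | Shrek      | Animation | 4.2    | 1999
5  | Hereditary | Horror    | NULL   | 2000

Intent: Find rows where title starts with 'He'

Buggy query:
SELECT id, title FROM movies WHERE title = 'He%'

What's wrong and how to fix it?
Bug: Wildcards only work with LIKE; '=' treats '%' as a literal character

Fix: Replace '=' with LIKE so 'He%' is treated as a pattern

Corrected query:
SELECT id, title FROM movies WHERE title LIKE 'He%'

Result:
id | title     
---+-----------
1  | Hereditary
5  | Hereditary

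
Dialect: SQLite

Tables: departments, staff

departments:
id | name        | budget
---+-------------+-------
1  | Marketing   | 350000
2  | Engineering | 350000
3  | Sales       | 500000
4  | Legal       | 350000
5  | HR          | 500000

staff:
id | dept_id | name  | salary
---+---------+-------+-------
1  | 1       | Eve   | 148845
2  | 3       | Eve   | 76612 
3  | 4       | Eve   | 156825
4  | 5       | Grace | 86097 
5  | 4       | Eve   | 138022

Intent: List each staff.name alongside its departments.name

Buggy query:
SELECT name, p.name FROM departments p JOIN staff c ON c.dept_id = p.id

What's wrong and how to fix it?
Bug: 'name' exists in both joined tables, so the database can't tell which one is meant

Fix: Qualify the column with its table alias (c.name)

Corrected query:
SELECT c.name, p.name FROM departments p JOIN staff c ON c.dept_id = p.id

Result:
name  | name     
------+----------
Eve   | Marketing
Eve   | Sales    
Eve   | Legal    
Grace | HR       
Eve   | Legal    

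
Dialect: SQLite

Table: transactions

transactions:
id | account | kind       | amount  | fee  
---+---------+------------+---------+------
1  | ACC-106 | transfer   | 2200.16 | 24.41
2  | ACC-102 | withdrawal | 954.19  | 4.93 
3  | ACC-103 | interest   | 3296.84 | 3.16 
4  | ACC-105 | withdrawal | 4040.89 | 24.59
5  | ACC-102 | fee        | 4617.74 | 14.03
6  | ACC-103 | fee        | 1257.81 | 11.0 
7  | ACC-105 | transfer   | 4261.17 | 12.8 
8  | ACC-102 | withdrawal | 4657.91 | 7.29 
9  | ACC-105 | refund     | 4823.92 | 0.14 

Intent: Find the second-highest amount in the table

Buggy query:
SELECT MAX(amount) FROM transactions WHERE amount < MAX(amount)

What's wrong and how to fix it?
Bug: The inner MAX is an aggregate inside WHERE, which is not allowed

Fix: Compute the overall MAX in a subquery, then take MAX of rows below it

Corrected query:
SELECT MAX(amount) FROM transactions WHERE amount < (SELECT MAX(amount) FROM transactions)

Result:
MAX(amount)
-----------
4657.91    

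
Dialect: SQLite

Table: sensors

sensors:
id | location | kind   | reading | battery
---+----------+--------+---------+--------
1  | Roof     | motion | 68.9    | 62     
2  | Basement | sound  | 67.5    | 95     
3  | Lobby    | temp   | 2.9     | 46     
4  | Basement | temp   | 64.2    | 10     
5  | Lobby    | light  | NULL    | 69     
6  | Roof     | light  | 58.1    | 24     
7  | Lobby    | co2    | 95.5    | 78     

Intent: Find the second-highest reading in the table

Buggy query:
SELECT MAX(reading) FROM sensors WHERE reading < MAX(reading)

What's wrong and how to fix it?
Bug: MAX(reading) on the right of the comparison is an aggregate-in-WHERE error

Fix: Put the inner MAX in a scalar subquery

Corrected query:
SELECT MAX(reading) FROM sensors WHERE reading < (SELECT MAX(reading) FROM sensors)

Result:
MAX(reading)
------------
68.9        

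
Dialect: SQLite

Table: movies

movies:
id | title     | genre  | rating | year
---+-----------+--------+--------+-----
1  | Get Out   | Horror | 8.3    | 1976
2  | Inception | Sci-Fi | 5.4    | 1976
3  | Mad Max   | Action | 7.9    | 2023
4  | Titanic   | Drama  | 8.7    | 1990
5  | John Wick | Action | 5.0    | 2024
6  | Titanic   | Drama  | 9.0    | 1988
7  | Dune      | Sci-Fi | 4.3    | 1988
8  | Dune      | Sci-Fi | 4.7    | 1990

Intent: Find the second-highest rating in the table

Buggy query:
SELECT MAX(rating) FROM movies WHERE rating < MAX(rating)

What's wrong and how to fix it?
Bug: The inner MAX is an aggregate inside WHERE, which is not allowed

Fix: Put the inner MAX in a scalar subquery

Corrected query:
SELECT MAX(rating) FROM movies WHERE rating < (SELECT MAX(rating) FROM movies)

Result:
MAX(rating)
-----------
8.7        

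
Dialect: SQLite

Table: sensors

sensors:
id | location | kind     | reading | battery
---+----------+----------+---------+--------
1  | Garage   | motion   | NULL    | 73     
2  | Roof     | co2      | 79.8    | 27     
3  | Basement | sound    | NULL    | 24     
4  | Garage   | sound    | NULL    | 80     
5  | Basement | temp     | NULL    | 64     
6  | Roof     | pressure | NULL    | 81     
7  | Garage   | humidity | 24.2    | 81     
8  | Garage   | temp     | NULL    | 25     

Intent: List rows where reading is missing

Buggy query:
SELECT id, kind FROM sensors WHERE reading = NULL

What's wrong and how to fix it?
Bug: '= NULL' is always unknown in SQL three-valued logic, so no rows match

Fix: Use IS NULL to test for NULL

Corrected query:
SELECT id, kind FROM sensors WHERE reading IS NULL

Result:
id | kind    
---+---------
1  | motion  
3  | sound   
4  | sound   
5  | temp    
6  | pressure
8  | temp    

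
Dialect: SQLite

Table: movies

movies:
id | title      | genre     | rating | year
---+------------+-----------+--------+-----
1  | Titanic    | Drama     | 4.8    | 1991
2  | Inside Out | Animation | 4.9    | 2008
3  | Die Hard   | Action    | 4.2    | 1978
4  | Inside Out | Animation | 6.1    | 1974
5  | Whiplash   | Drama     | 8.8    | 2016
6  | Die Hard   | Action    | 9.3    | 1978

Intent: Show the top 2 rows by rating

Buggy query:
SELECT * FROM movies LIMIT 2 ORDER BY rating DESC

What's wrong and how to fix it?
Bug: LIMIT must come after ORDER BY

Fix: Sort with ORDER BY, then apply LIMIT

Corrected query:
SELECT * FROM movies ORDER BY rating DESC LIMIT 2

Result:
id | title    | genre  | rating | year
---+----------+--------+--------+-----
6  | Die Hard | Action | 9.3    | 1978
5  | Whiplash | Drama  | 8.8    | 2016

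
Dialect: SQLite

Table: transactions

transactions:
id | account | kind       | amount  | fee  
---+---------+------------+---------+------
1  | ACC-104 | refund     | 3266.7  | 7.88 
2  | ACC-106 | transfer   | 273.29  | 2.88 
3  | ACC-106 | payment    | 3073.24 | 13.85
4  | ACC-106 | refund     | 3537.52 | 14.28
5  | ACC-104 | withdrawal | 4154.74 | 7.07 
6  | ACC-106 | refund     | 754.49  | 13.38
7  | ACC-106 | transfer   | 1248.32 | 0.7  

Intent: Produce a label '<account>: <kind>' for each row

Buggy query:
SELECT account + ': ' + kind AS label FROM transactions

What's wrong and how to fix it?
Bug: '+' is numeric addition; on text columns SQLite converts them to 0 instead of concatenating

Fix: Use the || operator for string concatenation

Corrected query:
SELECT account || ': ' || kind AS label FROM transactions

Result:
label              
-------------------
ACC-104: refund    
ACC-106: transfer  
ACC-106: payment   
ACC-106: refund    
ACC-104: withdrawal
ACC-106: refund    
ACC-106: transfer  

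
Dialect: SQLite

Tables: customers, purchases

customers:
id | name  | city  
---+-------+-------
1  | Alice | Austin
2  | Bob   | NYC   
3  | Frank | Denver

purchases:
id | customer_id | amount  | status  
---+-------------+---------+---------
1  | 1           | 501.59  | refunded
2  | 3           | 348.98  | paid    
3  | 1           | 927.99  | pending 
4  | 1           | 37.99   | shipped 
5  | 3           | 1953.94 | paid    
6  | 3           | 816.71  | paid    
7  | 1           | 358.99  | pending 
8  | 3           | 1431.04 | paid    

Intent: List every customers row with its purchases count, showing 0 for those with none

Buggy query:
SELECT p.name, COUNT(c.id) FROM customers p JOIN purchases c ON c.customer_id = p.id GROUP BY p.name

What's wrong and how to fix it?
Bug: An inner join excludes parents with zero children

Fix: Use LEFT JOIN so parents without children still appear (COUNT(c.id) gives 0)

Corrected query:
SELECT p.name, COUNT(c.id) FROM customers p LEFT JOIN purchases c ON c.customer_id = p.id GROUP BY p.name

Result:
name  | COUNT(c.id)
------+------------
Alice | 4          
Bob   | 0          
Frank | 4          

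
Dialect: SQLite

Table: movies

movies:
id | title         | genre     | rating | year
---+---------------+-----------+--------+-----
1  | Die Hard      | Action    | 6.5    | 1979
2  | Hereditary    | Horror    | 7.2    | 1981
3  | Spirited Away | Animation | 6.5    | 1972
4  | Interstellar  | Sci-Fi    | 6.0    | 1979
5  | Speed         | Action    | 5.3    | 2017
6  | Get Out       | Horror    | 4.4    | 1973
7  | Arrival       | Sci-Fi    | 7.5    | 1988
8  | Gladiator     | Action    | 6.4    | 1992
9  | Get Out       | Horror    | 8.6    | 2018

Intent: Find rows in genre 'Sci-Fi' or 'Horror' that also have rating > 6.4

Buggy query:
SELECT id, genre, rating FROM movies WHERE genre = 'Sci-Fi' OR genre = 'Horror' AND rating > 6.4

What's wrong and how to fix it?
Bug: Without parentheses, AND is evaluated before OR, so the rating filter only applies to the 'Horror' branch

Fix: Add parentheses around the OR so the AND applies to both alternatives

Corrected query:
SELECT id, genre, rating FROM movies WHERE (genre = 'Sci-Fi' OR genre = 'Horror') AND rating > 6.4

Result:
id | genre  | rating
---+--------+-------
2  | Horror | 7.2   
7  | Sci-Fi | 7.5   
9  | Horror | 8.6   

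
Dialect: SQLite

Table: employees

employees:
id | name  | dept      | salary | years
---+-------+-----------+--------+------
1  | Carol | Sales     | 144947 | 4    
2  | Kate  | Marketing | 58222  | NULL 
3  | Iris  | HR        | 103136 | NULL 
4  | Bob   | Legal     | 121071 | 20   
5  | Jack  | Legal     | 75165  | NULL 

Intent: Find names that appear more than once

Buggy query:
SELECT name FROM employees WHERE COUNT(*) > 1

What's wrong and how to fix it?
Bug: WHERE can't reference COUNT(*); aggregates are computed after WHERE

Fix: Group first, then use HAVING for the count condition

Corrected query:
SELECT name FROM employees GROUP BY name HAVING COUNT(*) > 1

Result:
(no rows)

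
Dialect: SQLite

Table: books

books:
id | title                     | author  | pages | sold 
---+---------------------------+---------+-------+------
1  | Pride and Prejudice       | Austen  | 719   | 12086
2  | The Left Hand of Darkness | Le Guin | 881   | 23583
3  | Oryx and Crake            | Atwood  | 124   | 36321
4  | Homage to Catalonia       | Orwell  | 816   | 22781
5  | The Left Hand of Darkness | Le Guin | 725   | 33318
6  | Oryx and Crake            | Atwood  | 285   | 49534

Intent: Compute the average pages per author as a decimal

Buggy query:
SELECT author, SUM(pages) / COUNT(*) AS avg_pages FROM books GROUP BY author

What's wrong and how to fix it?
Bug: SUM(pages) and COUNT(*) are both integers; the division truncates the fractional part

Fix: Multiply by 1.0 (or CAST to REAL) to force floating-point division

Corrected query:
SELECT author, SUM(pages) * 1.0 / COUNT(*) AS avg_pages FROM books GROUP BY author

Result:
author  | avg_pages
--------+----------
Atwood  | 204.5    
Austen  | 719      
Le Guin | 803      
Orwell  | 816      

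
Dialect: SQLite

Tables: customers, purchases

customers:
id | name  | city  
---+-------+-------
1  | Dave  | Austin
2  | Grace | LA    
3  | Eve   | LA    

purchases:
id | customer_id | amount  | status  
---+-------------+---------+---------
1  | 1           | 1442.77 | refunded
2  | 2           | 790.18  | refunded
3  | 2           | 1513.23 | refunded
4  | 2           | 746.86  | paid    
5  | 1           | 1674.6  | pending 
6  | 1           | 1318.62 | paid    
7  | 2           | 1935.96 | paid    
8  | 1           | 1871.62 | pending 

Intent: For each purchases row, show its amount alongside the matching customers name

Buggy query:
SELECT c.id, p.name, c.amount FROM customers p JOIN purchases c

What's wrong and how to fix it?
Bug: Missing join condition: each purchases row is matched to all customers rows instead of just its own

Fix: Add ON c.customer_id = p.id to the JOIN

Corrected query:
SELECT c.id, p.name, c.amount FROM customers p JOIN purchases c ON c.customer_id = p.id

Result:
id | name  | amount 
---+-------+--------
1  | Dave  | 1442.77
2  | Grace | 790.18 
3  | Grace | 1513.23
4  | Grace | 746.86 
5  | Dave  | 1674.6 
6  | Dave  | 1318.62
7  | Grace | 1935.96
8  | Dave  | 1871.62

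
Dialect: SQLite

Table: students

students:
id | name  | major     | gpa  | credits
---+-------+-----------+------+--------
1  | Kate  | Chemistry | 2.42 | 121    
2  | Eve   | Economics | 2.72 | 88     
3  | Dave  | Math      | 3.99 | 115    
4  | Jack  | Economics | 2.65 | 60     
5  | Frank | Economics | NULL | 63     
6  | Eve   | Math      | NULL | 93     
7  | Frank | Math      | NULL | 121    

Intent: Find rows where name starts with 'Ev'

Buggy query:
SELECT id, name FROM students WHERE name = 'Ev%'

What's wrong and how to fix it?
Bug: Wildcards only work with LIKE; '=' treats '%' as a literal character

Fix: Replace '=' with LIKE so 'Ev%' is treated as a pattern

Corrected query:
SELECT id, name FROM students WHERE name LIKE 'Ev%'

Result:
id | name
---+-----
2  | Eve 
6  | Eve 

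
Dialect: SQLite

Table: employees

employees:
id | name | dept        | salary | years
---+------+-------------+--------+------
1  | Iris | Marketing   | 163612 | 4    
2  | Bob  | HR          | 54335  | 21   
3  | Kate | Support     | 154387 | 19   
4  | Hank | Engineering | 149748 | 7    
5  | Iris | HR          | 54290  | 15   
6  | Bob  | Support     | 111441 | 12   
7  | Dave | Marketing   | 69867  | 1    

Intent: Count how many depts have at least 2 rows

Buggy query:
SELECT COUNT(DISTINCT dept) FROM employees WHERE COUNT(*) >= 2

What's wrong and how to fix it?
Bug: COUNT(*) cannot appear in WHERE; the per-group count doesn't exist yet

Fix: Group first with HAVING COUNT(*) >= 2, then COUNT the resulting groups

Corrected query:
SELECT COUNT(*) FROM (SELECT dept FROM employees GROUP BY dept HAVING COUNT(*) >= 2)

Result:
COUNT(*)
--------
3       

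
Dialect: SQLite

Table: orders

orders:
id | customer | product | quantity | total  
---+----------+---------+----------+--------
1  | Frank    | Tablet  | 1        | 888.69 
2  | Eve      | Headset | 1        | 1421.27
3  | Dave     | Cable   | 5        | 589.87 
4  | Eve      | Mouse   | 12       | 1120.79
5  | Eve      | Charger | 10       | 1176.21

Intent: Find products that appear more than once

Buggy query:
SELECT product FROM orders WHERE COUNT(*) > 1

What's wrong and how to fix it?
Bug: COUNT(*) is an aggregate and cannot be used in WHERE

Fix: Group first, then use HAVING for the count condition

Corrected query:
SELECT product FROM orders GROUP BY product HAVING COUNT(*) > 1

Result:
(no rows)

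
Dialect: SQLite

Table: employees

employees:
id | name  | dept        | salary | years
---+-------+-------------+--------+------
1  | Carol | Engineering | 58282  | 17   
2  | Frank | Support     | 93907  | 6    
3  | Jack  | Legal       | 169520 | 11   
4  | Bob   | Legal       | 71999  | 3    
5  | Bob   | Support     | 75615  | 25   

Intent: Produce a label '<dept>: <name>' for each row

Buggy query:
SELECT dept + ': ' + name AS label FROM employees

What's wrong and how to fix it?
Bug: '+' is numeric addition; on text columns SQLite converts them to 0 instead of concatenating

Fix: Use the || operator for string concatenation

Corrected query:
SELECT dept || ': ' || name AS label FROM employees

Result:
label             
------------------
Engineering: Carol
Support: Frank    
Legal: Jack       
Legal: Bob        
Support: Bob      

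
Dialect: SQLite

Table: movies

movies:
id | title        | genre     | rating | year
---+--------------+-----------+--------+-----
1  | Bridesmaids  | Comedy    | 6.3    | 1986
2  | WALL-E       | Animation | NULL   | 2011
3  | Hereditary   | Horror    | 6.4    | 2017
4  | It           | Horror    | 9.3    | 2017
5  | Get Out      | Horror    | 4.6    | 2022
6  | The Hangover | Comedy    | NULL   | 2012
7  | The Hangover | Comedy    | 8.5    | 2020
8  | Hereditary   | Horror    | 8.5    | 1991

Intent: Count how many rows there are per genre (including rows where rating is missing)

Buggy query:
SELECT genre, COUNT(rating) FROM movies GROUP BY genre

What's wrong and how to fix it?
Bug: COUNT(column) counts non-NULL values only; rows with NULL rating aren't counted

Fix: Use COUNT(*) to count all rows regardless of NULL

Corrected query:
SELECT genre, COUNT(*) FROM movies GROUP BY genre

Result:
genre     | COUNT(*)
----------+---------
Animation | 1       
Comedy    | 3       
Horror    | 4       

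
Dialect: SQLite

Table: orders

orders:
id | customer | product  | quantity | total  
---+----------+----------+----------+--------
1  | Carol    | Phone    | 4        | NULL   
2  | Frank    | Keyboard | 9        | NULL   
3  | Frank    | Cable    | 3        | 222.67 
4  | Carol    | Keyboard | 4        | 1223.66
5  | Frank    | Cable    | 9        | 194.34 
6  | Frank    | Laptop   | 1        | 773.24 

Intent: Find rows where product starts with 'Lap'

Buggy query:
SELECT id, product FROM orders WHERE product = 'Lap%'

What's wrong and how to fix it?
Bug: '=' compares the literal string including the % character; pattern matching needs LIKE

Fix: Use LIKE for wildcard pattern matching

Corrected query:
SELECT id, product FROM orders WHERE product LIKE 'Lap%'

Result:
id | product
---+--------
6  | Laptop 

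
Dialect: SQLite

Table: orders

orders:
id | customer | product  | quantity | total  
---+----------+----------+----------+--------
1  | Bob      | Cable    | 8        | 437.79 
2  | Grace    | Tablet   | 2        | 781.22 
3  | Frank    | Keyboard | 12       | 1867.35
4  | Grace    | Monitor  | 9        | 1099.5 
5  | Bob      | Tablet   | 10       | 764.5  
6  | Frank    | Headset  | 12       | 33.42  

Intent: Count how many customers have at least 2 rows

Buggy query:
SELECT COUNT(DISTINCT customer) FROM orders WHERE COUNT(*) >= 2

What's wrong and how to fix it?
Bug: WHERE filters individual rows, not groups, so a group-level COUNT is invalid there

Fix: Group first with HAVING COUNT(*) >= 2, then COUNT the resulting groups

Corrected query:
SELECT COUNT(*) FROM (SELECT customer FROM orders GROUP BY customer HAVING COUNT(*) >= 2)

Result:
COUNT(*)
--------
3       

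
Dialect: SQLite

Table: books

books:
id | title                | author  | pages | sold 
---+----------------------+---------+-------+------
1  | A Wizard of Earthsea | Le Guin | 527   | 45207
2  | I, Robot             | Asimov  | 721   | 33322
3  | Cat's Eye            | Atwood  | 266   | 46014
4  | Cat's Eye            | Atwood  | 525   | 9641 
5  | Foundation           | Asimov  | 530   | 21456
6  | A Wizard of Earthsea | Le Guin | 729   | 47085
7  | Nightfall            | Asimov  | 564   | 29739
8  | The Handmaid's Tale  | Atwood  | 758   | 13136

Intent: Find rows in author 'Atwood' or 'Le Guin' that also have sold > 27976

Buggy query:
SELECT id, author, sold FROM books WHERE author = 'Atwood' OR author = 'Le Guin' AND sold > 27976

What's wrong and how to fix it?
Bug: Without parentheses, AND is evaluated before OR, so the sold filter only applies to the 'Le Guin' branch

Fix: Group the OR with parentheses (or use IN), then AND the threshold

Corrected query:
SELECT id, author, sold FROM books WHERE (author = 'Atwood' OR author = 'Le Guin') AND sold > 27976

Result:
id | author  | sold 
---+---------+------
1  | Le Guin | 45207
3  | Atwood  | 46014
6  | Le Guin | 47085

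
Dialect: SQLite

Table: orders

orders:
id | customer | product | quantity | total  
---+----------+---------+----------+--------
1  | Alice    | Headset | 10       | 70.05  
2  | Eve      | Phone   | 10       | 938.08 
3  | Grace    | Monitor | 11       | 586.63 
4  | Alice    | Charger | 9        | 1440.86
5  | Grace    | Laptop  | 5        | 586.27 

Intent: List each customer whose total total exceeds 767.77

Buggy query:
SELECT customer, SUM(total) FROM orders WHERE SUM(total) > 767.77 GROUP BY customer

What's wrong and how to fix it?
Bug: SUM(total) is an aggregate, but WHERE filters rows before aggregation

Fix: Use HAVING (which filters groups after aggregation) instead of WHERE

Corrected query:
SELECT customer, SUM(total) FROM orders GROUP BY customer HAVING SUM(total) > 767.77

Result:
customer | SUM(total)
---------+-----------
Alice    | 1510.91   
Eve      | 938.08    
Grace    | 1172.9    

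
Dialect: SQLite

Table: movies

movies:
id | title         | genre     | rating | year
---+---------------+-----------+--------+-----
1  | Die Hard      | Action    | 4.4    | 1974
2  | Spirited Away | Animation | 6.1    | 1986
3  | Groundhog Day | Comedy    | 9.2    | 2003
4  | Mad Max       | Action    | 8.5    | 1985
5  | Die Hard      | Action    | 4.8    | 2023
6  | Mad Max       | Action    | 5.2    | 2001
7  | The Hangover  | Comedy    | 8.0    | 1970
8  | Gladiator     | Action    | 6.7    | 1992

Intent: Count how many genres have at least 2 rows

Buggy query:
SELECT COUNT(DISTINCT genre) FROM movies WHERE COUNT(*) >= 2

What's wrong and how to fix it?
Bug: WHERE filters individual rows, not groups, so a group-level COUNT is invalid there

Fix: Use a subquery that GROUPs and filters with HAVING, then count its rows

Corrected query:
SELECT COUNT(*) FROM (SELECT genre FROM movies GROUP BY genre HAVING COUNT(*) >= 2)

Result:
COUNT(*)
--------
2       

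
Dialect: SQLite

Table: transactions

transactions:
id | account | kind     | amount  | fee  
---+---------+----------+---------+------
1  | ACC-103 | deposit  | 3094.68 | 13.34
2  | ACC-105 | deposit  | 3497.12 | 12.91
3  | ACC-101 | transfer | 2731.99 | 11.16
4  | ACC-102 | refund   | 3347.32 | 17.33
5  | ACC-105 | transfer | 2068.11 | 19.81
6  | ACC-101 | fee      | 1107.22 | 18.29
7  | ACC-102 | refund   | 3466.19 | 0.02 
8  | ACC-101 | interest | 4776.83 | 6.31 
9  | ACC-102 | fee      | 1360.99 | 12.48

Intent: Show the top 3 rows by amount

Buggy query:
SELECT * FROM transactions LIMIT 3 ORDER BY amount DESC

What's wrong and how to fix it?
Bug: LIMIT must come after ORDER BY

Fix: Swap the clauses: ORDER BY first, then LIMIT

Corrected query:
SELECT * FROM transactions ORDER BY amount DESC LIMIT 3

Result:
id | account | kind     | amount  | fee  
---+---------+----------+---------+------
8  | ACC-101 | interest | 4776.83 | 6.31 
2  | ACC-105 | deposit  | 3497.12 | 12.91
7  | ACC-102 | refund   | 3466.19 | 0.02 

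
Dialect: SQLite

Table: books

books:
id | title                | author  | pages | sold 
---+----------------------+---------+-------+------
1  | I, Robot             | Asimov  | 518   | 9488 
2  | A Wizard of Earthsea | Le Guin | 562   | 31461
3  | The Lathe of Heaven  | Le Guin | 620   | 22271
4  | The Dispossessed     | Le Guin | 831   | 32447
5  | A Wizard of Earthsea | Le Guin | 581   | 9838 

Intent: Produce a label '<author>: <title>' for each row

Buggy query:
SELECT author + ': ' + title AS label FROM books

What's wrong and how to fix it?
Bug: '+' is numeric addition; on text columns SQLite converts them to 0 instead of concatenating

Fix: Use the || operator for string concatenation

Corrected query:
SELECT author || ': ' || title AS label FROM books

Result:
label                        
-----------------------------
Asimov: I, Robot             
Le Guin: A Wizard of Earthsea
Le Guin: The Lathe of Heaven 
Le Guin: The Dispossessed    
Le Guin: A Wizard of Earthsea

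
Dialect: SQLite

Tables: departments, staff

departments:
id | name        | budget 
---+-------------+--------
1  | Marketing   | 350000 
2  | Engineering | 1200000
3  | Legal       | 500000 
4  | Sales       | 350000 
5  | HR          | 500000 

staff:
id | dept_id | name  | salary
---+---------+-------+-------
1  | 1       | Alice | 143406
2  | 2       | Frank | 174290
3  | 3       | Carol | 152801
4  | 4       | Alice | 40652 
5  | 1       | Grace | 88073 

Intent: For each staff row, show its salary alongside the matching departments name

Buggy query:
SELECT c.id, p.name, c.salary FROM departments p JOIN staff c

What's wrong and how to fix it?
Bug: Missing join condition: each staff row is matched to all departments rows instead of just its own

Fix: Specify the join condition linking the foreign key to the parent id

Corrected query:
SELECT c.id, p.name, c.salary FROM departments p JOIN staff c ON c.dept_id = p.id

Result:
id | name        | salary
---+-------------+-------
1  | Marketing   | 143406
2  | Engineering | 174290
3  | Legal       | 152801
4  | Sales       | 40652 
5  | Marketing   | 88073 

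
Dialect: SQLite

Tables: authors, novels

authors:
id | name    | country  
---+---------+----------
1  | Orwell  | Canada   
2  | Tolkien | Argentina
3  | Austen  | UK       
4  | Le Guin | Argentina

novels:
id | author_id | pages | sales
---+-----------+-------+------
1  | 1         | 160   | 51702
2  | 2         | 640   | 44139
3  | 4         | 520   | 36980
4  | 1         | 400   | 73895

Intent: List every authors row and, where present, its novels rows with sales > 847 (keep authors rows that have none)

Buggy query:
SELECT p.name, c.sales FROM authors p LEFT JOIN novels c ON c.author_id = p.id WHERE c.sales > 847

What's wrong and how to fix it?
Bug: Filtering c.sales in WHERE discards the NULL rows produced by LEFT JOIN, turning it into an inner join

Fix: Move the right-table condition into the ON clause so unmatched parents are kept

Corrected query:
SELECT p.name, c.sales FROM authors p LEFT JOIN novels c ON c.author_id = p.id AND c.sales > 847

Result:
name    | sales
--------+------
Orwell  | 51702
Orwell  | 73895
Tolkien | 44139
Austen  | NULL 
Le Guin | 36980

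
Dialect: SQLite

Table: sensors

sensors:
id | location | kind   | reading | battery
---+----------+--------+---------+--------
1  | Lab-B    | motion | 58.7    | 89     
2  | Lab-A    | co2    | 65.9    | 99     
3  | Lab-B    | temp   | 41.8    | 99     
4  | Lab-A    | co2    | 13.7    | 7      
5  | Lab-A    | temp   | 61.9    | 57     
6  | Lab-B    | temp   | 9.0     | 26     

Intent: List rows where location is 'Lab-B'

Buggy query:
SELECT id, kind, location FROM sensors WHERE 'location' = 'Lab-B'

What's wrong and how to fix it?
Bug: Single quotes denote string literals in SQL; the column name is being compared as a constant string

Fix: Remove the quotes around the column name (or use double quotes for an identifier)

Corrected query:
SELECT id, kind, location FROM sensors WHERE location = 'Lab-B'

Result:
id | kind   | location
---+--------+---------
1  | motion | Lab-B   
3  | temp   | Lab-B   
6  | temp   | Lab-B   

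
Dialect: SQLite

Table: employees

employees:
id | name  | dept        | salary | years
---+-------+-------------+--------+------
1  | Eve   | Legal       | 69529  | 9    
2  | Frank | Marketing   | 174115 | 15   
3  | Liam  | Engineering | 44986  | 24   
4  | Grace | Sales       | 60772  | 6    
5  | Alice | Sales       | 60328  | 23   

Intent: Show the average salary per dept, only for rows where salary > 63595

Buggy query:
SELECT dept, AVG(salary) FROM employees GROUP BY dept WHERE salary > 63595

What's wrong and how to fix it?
Bug: WHERE cannot follow GROUP BY

Fix: Move the WHERE clause before GROUP BY

Corrected query:
SELECT dept, AVG(salary) FROM employees WHERE salary > 63595 GROUP BY dept

Result:
dept      | AVG(salary)
----------+------------
Legal     | 69529      
Marketing | 174115     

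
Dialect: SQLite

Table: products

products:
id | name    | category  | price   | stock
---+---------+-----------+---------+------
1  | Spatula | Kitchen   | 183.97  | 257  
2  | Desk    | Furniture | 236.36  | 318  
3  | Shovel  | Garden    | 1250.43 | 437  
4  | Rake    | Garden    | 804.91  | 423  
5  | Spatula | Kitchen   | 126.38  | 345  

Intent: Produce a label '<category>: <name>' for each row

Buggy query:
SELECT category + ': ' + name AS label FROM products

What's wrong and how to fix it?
Bug: '+' is numeric addition; on text columns SQLite converts them to 0 instead of concatenating

Fix: Replace + with || to concatenate text

Corrected query:
SELECT category || ': ' || name AS label FROM products

Result:
label           
----------------
Kitchen: Spatula
Furniture: Desk 
Garden: Shovel  
Garden: Rake    
Kitchen: Spatula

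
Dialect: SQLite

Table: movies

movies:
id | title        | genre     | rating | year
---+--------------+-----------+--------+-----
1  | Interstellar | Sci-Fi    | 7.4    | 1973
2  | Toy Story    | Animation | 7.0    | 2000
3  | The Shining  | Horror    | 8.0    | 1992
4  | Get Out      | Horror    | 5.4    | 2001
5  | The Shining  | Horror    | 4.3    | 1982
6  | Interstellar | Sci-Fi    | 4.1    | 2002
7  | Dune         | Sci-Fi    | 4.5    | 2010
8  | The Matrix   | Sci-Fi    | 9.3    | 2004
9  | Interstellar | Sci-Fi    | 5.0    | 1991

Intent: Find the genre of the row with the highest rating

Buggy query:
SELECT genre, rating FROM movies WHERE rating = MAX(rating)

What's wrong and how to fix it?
Bug: WHERE is evaluated per row; an aggregate over the whole table isn't defined there

Fix: Use a subquery: WHERE rating = (SELECT MAX(rating) FROM movies)

Corrected query:
SELECT genre, rating FROM movies WHERE rating = (SELECT MAX(rating) FROM movies)

Result:
genre  | rating
-------+-------
Sci-Fi | 9.3   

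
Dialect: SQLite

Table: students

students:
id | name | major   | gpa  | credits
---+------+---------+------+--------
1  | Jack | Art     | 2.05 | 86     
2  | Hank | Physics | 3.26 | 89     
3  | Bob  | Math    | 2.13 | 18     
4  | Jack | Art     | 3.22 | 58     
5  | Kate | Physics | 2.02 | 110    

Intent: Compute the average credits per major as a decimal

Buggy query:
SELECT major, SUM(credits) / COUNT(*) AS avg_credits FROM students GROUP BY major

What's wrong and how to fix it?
Bug: Both operands are integers, so '/' performs integer division and truncates

Fix: Multiply by 1.0 (or CAST to REAL) to force floating-point division

Corrected query:
SELECT major, SUM(credits) * 1.0 / COUNT(*) AS avg_credits FROM students GROUP BY major

Result:
major   | avg_credits
--------+------------
Art     | 72         
Math    | 18         
Physics | 99.5       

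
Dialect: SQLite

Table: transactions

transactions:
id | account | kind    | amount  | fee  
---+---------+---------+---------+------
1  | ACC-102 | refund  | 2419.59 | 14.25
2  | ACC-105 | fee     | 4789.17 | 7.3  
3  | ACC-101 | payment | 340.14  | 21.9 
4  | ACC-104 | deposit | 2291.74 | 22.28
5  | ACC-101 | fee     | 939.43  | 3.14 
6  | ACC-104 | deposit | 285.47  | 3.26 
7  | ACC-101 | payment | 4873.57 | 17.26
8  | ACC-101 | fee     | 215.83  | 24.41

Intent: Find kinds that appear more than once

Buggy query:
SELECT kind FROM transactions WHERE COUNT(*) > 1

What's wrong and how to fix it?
Bug: WHERE can't reference COUNT(*); aggregates are computed after WHERE

Fix: Group first, then use HAVING for the count condition

Corrected query:
SELECT kind FROM transactions GROUP BY kind HAVING COUNT(*) > 1

Result:
kind   
-------
deposit
fee    
payment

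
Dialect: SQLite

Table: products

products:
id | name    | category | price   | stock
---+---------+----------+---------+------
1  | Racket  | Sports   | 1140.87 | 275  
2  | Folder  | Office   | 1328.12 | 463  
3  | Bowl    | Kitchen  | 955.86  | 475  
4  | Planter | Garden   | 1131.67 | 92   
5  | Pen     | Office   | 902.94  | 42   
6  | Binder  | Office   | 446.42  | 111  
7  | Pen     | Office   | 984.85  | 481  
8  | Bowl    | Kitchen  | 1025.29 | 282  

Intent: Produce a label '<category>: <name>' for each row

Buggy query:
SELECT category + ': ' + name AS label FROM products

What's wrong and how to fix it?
Bug: '+' is numeric addition; on text columns SQLite converts them to 0 instead of concatenating

Fix: Replace + with || to concatenate text

Corrected query:
SELECT category || ': ' || name AS label FROM products

Result:
label          
---------------
Sports: Racket 
Office: Folder 
Kitchen: Bowl  
Garden: Planter
Office: Pen    
Office: Binder 
Office: Pen    
Kitchen: Bowl  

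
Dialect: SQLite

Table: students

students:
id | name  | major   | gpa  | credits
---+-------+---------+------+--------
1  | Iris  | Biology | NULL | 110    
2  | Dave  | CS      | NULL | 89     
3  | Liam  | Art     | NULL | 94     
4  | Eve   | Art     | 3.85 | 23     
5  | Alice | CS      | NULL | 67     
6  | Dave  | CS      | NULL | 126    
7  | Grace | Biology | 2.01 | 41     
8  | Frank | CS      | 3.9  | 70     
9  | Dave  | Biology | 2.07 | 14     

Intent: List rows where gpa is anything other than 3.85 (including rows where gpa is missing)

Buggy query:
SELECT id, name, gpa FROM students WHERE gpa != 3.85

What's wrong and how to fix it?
Bug: 'gpa != 3.85' is unknown when gpa is NULL, so NULL rows are silently excluded

Fix: Add an explicit OR gpa IS NULL to include the missing-value rows

Corrected query:
SELECT id, name, gpa FROM students WHERE gpa != 3.85 OR gpa IS NULL

Result:
id | name  | gpa 
---+-------+-----
1  | Iris  | NULL
2  | Dave  | NULL
3  | Liam  | NULL
5  | Alice | NULL
6  | Dave  | NULL
7  | Grace | 2.01
8  | Frank | 3.9 
9  | Dave  | 2.07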